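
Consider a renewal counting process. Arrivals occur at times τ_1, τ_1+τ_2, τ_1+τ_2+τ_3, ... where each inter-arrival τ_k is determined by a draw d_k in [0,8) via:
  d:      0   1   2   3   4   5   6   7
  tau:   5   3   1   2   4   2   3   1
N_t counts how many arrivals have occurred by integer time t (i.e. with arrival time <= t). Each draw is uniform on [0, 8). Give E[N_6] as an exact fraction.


8617/4096

Inter-arrival values over d=0..7: [5, 3, 1, 2, 4, 2, 3, 1]
Each d has probability 1/8, so the pmf of τ is: f(1) = 1/4, f(2) = 1/4, f(3) = 1/4, f(4) = 1/8, f(5) = 1/8
Renewal equation for m(n) = E[N_n]: condition on τ_1 = k (if k <= n, one arrival plus a fresh copy on the remaining n−k steps): m(n) = F(n) + Σ_{k<=n} f(k)·m(n−k), where F(n) = P(τ <= n) and m(0) = 0
m(1) = F(1) = 1/4
m(2) = F(2) + f(1)·m(1) = 1/2 + 1/4·1/4 = 9/16
m(3) = F(3) + f(1)·m(2) + f(2)·m(1) = 3/4 + 1/4·9/16 + 1/4·1/4 = 61/64
m(4) = F(4) + f(1)·m(3) + f(2)·m(2) + f(3)·m(1) = 7/8 + 1/4·61/64 + 1/4·9/16 + 1/4·1/4 = 337/256
m(5) = F(5) + f(1)·m(4) + f(2)·m(3) + f(3)·m(2) + f(4)·m(1) = 1 + 1/4·337/256 + 1/4·61/64 + 1/4·9/16 + 1/8·1/4 = 1781/1024
m(6) = F(6) + f(1)·m(5) + f(2)·m(4) + f(3)·m(3) + f(4)·m(2) + f(5)·m(1) = 1 + 1/4·1781/1024 + 1/4·337/256 + 1/4·61/64 + 1/8·9/16 + 1/8·1/4 = 8617/4096
E[N_6] = m(6) = 8617/4096


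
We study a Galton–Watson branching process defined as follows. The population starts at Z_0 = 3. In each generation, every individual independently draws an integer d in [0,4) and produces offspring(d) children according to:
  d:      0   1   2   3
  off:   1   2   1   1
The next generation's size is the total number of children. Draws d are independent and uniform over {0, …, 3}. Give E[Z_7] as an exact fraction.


234375/16384

Outcome values over d=0..3: [1, 2, 1, 1]
Σy = 5, Σy² = 7, M = 4
μ = 5/4 = 5/4,  σ² = 7/4 − (5/4)² = 3/16
E[Z_0] = 3
E[Z_1] = 5/4·E[Z_0] = 15/4
E[Z_2] = 5/4·E[Z_1] = 75/16
E[Z_3] = 5/4·E[Z_2] = 375/64
E[Z_4] = 5/4·E[Z_3] = 1875/256
E[Z_5] = 5/4·E[Z_4] = 9375/1024
E[Z_6] = 5/4·E[Z_5] = 46875/4096
E[Z_7] = 5/4·E[Z_6] = 234375/16384


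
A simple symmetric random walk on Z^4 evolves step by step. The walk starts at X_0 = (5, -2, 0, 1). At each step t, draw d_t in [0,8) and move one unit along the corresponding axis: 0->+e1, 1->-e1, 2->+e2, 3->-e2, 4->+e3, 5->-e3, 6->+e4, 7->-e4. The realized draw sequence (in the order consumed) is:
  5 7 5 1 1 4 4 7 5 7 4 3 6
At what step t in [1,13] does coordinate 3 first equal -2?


t=0: X=(5, -2, 0, 1), d=5 → -e3, X_1=(5, -2, -1, 1)
t=1: X=(5, -2, -1, 1), d=7 → -e4, X_2=(5, -2, -1, 0)
t=2: X=(5, -2, -1, 0), d=5 → -e3, X_3=(5, -2, -2, 0)
t=3: X=(5, -2, -2, 0), d=1 → -e1, X_4=(4, -2, -2, 0)
t=4: X=(4, -2, -2, 0), d=1 → -e1, X_5=(3, -2, -2, 0)
t=5: X=(3, -2, -2, 0), d=4 → +e3, X_6=(3, -2, -1, 0)
t=6: X=(3, -2, -1, 0), d=4 → +e3, X_7=(3, -2, 0, 0)
t=7: X=(3, -2, 0, 0), d=7 → -e4, X_8=(3, -2, 0, -1)
t=8: X=(3, -2, 0, -1), d=5 → -e3, X_9=(3, -2, -1, -1)
t=9: X=(3, -2, -1, -1), d=7 → -e4, X_10=(3, -2, -1, -2)
t=10: X=(3, -2, -1, -2), d=4 → +e3, X_11=(3, -2, 0, -2)
t=11: X=(3, -2, 0, -2), d=3 → -e2, X_12=(3, -3, 0, -2)
t=12: X=(3, -3, 0, -2), d=6 → +e4, X_13=(3, -3, 0, -1)

3


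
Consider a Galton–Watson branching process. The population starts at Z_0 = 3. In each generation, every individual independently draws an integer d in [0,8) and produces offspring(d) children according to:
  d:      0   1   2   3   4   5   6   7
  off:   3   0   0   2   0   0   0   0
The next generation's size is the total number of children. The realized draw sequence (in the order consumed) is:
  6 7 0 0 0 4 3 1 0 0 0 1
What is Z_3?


gen 0: Z_0=3, draws=[6, 7, 0], offspring=[0, 0, 3], Z_1=3
gen 1: Z_1=3, draws=[0, 0, 4], offspring=[3, 3, 0], Z_2=6
gen 2: Z_2=6, draws=[3, 1, 0, 0, 0, 1], offspring=[2, 0, 3, 3, 3, 0], Z_3=11

11


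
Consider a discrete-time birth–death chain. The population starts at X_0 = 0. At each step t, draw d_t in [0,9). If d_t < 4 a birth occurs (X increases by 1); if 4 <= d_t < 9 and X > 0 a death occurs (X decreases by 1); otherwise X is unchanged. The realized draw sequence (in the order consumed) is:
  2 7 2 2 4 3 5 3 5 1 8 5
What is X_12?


t=0: X=0, d=2 → birth, X_1=1
t=1: X=1, d=7 → death, X_2=0
t=2: X=0, d=2 → birth, X_3=1
t=3: X=1, d=2 → birth, X_4=2
t=4: X=2, d=4 → death, X_5=1
t=5: X=1, d=3 → birth, X_6=2
t=6: X=2, d=5 → death, X_7=1
t=7: X=1, d=3 → birth, X_8=2
t=8: X=2, d=5 → death, X_9=1
t=9: X=1, d=1 → birth, X_10=2
t=10: X=2, d=8 → death, X_11=1
t=11: X=1, d=5 → death, X_12=0

0


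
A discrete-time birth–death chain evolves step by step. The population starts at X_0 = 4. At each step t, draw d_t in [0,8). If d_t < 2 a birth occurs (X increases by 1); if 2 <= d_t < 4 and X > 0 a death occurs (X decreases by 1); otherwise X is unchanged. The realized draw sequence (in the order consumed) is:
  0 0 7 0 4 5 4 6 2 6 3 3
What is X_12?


t=0: X=4, d=0 → birth, X_1=5
t=1: X=5, d=0 → birth, X_2=6
t=2: X=6, d=7 → hold, X_3=6
t=3: X=6, d=0 → birth, X_4=7
t=4: X=7, d=4 → hold, X_5=7
t=5: X=7, d=5 → hold, X_6=7
t=6: X=7, d=4 → hold, X_7=7
t=7: X=7, d=6 → hold, X_8=7
t=8: X=7, d=2 → death, X_9=6
t=9: X=6, d=6 → hold, X_10=6
t=10: X=6, d=3 → death, X_11=5
t=11: X=5, d=3 → death, X_12=4

4


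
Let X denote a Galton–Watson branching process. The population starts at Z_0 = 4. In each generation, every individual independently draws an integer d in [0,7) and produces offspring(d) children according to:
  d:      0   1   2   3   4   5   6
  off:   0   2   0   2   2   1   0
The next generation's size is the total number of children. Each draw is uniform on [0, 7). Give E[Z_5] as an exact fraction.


Outcome values over d=0..6: [0, 2, 0, 2, 2, 1, 0]
Σy = 7, Σy² = 13, M = 7
μ = 7/7 = 1,  σ² = 13/7 − (1)² = 6/7
E[Z_0] = 4
E[Z_1] = 1·E[Z_0] = 4
E[Z_2] = 1·E[Z_1] = 4
E[Z_3] = 1·E[Z_2] = 4
E[Z_4] = 1·E[Z_3] = 4
E[Z_5] = 1·E[Z_4] = 4

4


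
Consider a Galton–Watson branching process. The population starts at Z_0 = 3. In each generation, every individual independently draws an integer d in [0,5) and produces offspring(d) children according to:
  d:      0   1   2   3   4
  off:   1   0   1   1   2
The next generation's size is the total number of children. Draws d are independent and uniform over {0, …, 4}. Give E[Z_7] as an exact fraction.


Outcome values over d=0..4: [1, 0, 1, 1, 2]
Σy = 5, Σy² = 7, M = 5
μ = 5/5 = 1,  σ² = 7/5 − (1)² = 2/5
E[Z_0] = 3
E[Z_1] = 1·E[Z_0] = 3
E[Z_2] = 1·E[Z_1] = 3
E[Z_3] = 1·E[Z_2] = 3
E[Z_4] = 1·E[Z_3] = 3
E[Z_5] = 1·E[Z_4] = 3
E[Z_6] = 1·E[Z_5] = 3
E[Z_7] = 1·E[Z_6] = 3

3


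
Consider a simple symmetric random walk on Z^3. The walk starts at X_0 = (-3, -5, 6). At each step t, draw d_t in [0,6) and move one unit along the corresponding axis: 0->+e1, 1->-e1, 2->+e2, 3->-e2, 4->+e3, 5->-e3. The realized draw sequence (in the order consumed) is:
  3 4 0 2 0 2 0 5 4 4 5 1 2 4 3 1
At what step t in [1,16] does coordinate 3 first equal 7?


2

t=0: X=(-3, -5, 6), d=3 → -e2, X_1=(-3, -6, 6)
t=1: X=(-3, -6, 6), d=4 → +e3, X_2=(-3, -6, 7)
t=2: X=(-3, -6, 7), d=0 → +e1, X_3=(-2, -6, 7)
t=3: X=(-2, -6, 7), d=2 → +e2, X_4=(-2, -5, 7)
t=4: X=(-2, -5, 7), d=0 → +e1, X_5=(-1, -5, 7)
t=5: X=(-1, -5, 7), d=2 → +e2, X_6=(-1, -4, 7)
t=6: X=(-1, -4, 7), d=0 → +e1, X_7=(0, -4, 7)
t=7: X=(0, -4, 7), d=5 → -e3, X_8=(0, -4, 6)
t=8: X=(0, -4, 6), d=4 → +e3, X_9=(0, -4, 7)
t=9: X=(0, -4, 7), d=4 → +e3, X_10=(0, -4, 8)
t=10: X=(0, -4, 8), d=5 → -e3, X_11=(0, -4, 7)
t=11: X=(0, -4, 7), d=1 → -e1, X_12=(-1, -4, 7)
t=12: X=(-1, -4, 7), d=2 → +e2, X_13=(-1, -3, 7)
t=13: X=(-1, -3, 7), d=4 → +e3, X_14=(-1, -3, 8)
t=14: X=(-1, -3, 8), d=3 → -e2, X_15=(-1, -4, 8)
t=15: X=(-1, -4, 8), d=1 → -e1, X_16=(-2, -4, 8)


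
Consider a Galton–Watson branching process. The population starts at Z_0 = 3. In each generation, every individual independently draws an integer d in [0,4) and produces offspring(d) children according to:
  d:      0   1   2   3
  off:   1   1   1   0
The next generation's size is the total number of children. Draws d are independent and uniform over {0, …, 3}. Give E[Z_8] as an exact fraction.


Outcome values over d=0..3: [1, 1, 1, 0]
Σy = 3, Σy² = 3, M = 4
μ = 3/4 = 3/4,  σ² = 3/4 − (3/4)² = 3/16
E[Z_0] = 3
E[Z_1] = 3/4·E[Z_0] = 9/4
E[Z_2] = 3/4·E[Z_1] = 27/16
E[Z_3] = 3/4·E[Z_2] = 81/64
E[Z_4] = 3/4·E[Z_3] = 243/256
E[Z_5] = 3/4·E[Z_4] = 729/1024
E[Z_6] = 3/4·E[Z_5] = 2187/4096
E[Z_7] = 3/4·E[Z_6] = 6561/16384
E[Z_8] = 3/4·E[Z_7] = 19683/65536

19683/65536


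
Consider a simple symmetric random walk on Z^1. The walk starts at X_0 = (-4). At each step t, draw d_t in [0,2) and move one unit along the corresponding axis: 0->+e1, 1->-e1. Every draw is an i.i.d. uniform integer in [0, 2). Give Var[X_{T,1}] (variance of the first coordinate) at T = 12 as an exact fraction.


Outcome values over d=0..1: [1, -1]
Σy = 0, Σy² = 2, M = 2
μ = 0/2 = 0,  σ² = 2/2 − (0)² = 1
Independent increments: Var[X_12] = 12·σ² = 12·(1) = 12

12


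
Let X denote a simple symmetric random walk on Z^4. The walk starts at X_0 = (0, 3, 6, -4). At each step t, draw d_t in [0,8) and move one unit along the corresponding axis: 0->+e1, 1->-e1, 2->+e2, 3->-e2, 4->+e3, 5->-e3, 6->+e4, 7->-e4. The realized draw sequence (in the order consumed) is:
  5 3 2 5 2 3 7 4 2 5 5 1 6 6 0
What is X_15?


(0, 4, 3, -3)

t=0: X=(0, 3, 6, -4), d=5 → -e3, X_1=(0, 3, 5, -4)
t=1: X=(0, 3, 5, -4), d=3 → -e2, X_2=(0, 2, 5, -4)
t=2: X=(0, 2, 5, -4), d=2 → +e2, X_3=(0, 3, 5, -4)
t=3: X=(0, 3, 5, -4), d=5 → -e3, X_4=(0, 3, 4, -4)
t=4: X=(0, 3, 4, -4), d=2 → +e2, X_5=(0, 4, 4, -4)
t=5: X=(0, 4, 4, -4), d=3 → -e2, X_6=(0, 3, 4, -4)
t=6: X=(0, 3, 4, -4), d=7 → -e4, X_7=(0, 3, 4, -5)
t=7: X=(0, 3, 4, -5), d=4 → +e3, X_8=(0, 3, 5, -5)
t=8: X=(0, 3, 5, -5), d=2 → +e2, X_9=(0, 4, 5, -5)
t=9: X=(0, 4, 5, -5), d=5 → -e3, X_10=(0, 4, 4, -5)
t=10: X=(0, 4, 4, -5), d=5 → -e3, X_11=(0, 4, 3, -5)
t=11: X=(0, 4, 3, -5), d=1 → -e1, X_12=(-1, 4, 3, -5)
t=12: X=(-1, 4, 3, -5), d=6 → +e4, X_13=(-1, 4, 3, -4)
t=13: X=(-1, 4, 3, -4), d=6 → +e4, X_14=(-1, 4, 3, -3)
t=14: X=(-1, 4, 3, -3), d=0 → +e1, X_15=(0, 4, 3, -3)


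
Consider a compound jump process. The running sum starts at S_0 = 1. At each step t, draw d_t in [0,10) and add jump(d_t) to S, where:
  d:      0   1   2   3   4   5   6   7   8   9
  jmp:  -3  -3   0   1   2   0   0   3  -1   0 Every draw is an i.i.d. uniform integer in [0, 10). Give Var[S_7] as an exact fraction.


Outcome values over d=0..9: [-3, -3, 0, 1, 2, 0, 0, 3, -1, 0]
Σy = -1, Σy² = 33, M = 10
μ = -1/10 = -1/10,  σ² = 33/10 − (-1/10)² = 329/100
Independent increments: Var[S_7] = 7·σ² = 7·(329/100) = 2303/100

2303/100


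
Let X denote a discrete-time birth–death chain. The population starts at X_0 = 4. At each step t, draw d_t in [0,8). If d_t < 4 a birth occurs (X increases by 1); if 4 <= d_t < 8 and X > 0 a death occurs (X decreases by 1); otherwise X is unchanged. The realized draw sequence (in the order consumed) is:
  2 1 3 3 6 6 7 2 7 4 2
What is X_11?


5

t=0: X=4, d=2 → birth, X_1=5
t=1: X=5, d=1 → birth, X_2=6
t=2: X=6, d=3 → birth, X_3=7
t=3: X=7, d=3 → birth, X_4=8
t=4: X=8, d=6 → death, X_5=7
t=5: X=7, d=6 → death, X_6=6
t=6: X=6, d=7 → death, X_7=5
t=7: X=5, d=2 → birth, X_8=6
t=8: X=6, d=7 → death, X_9=5
t=9: X=5, d=4 → death, X_10=4
t=10: X=4, d=2 → birth, X_11=5


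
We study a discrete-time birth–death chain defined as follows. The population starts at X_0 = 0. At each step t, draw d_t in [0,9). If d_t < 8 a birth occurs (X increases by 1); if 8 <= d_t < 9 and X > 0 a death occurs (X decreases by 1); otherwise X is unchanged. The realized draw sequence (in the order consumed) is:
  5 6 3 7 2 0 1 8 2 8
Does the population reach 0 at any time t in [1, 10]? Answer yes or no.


no

t=0: X=0, d=5 → birth, X_1=1
t=1: X=1, d=6 → birth, X_2=2
t=2: X=2, d=3 → birth, X_3=3
t=3: X=3, d=7 → birth, X_4=4
t=4: X=4, d=2 → birth, X_5=5
t=5: X=5, d=0 → birth, X_6=6
t=6: X=6, d=1 → birth, X_7=7
t=7: X=7, d=8 → death, X_8=6
t=8: X=6, d=2 → birth, X_9=7
t=9: X=7, d=8 → death, X_10=6


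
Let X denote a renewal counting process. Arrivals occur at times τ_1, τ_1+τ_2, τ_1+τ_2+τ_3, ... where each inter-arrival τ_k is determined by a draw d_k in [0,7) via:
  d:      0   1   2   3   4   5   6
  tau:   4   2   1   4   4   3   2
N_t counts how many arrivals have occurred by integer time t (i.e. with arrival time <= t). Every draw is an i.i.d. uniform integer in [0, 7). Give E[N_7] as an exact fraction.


1779576/823543

Inter-arrival values over d=0..6: [4, 2, 1, 4, 4, 3, 2]
Each d has probability 1/7, so the pmf of τ is: f(1) = 1/7, f(2) = 2/7, f(3) = 1/7, f(4) = 3/7
Renewal equation for m(n) = E[N_n]: condition on τ_1 = k (if k <= n, one arrival plus a fresh copy on the remaining n−k steps): m(n) = F(n) + Σ_{k<=n} f(k)·m(n−k), where F(n) = P(τ <= n) and m(0) = 0
m(1) = F(1) = 1/7
m(2) = F(2) + f(1)·m(1) = 3/7 + 1/7·1/7 = 22/49
m(3) = F(3) + f(1)·m(2) + f(2)·m(1) = 4/7 + 1/7·22/49 + 2/7·1/7 = 232/343
m(4) = F(4) + f(1)·m(3) + f(2)·m(2) + f(3)·m(1) = 1 + 1/7·232/343 + 2/7·22/49 + 1/7·1/7 = 2990/2401
m(5) = F(5) + f(1)·m(4) + f(2)·m(3) + f(3)·m(2) + f(4)·m(1) = 1 + 1/7·2990/2401 + 2/7·232/343 + 1/7·22/49 + 3/7·1/7 = 25152/16807
m(6) = F(6) + f(1)·m(5) + f(2)·m(4) + f(3)·m(3) + f(4)·m(2) = 1 + 1/7·25152/16807 + 2/7·2990/2401 + 1/7·232/343 + 3/7·22/49 = 218667/117649
m(7) = F(7) + f(1)·m(6) + f(2)·m(5) + f(3)·m(4) + f(4)·m(3) = 1 + 1/7·218667/117649 + 2/7·25152/16807 + 1/7·2990/2401 + 3/7·232/343 = 1779576/823543
E[N_7] = m(7) = 1779576/823543


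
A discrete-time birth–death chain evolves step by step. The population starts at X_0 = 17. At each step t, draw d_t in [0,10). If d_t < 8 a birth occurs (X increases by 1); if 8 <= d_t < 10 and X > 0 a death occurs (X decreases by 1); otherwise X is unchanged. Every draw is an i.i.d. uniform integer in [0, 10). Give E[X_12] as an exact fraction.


121/5

X can drop by at most 1 per step and X_0 = 17 > T = 12, so X_t >= 17 − t >= 5 > 0 for every t <= 12: the floor at 0 (the 'and X > 0' condition) never binds. Hence X_12 = X_0 + Σ_{t<12} Y_t with i.i.d. increments Y_t = y(d_t) ∈ {+1, −1, 0}.
Outcome values over d=0..9: [1, 1, 1, 1, 1, 1, 1, 1, -1, -1]
Σy = 6, Σy² = 10, M = 10
μ = 6/10 = 3/5,  σ² = 10/10 − (3/5)² = 16/25
E[X_12] = 17 + 12·(3/5) = 121/5


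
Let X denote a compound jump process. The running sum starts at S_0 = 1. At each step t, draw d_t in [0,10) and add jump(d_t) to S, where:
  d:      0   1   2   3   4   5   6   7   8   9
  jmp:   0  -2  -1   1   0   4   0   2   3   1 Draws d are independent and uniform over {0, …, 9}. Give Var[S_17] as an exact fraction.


Outcome values over d=0..9: [0, -2, -1, 1, 0, 4, 0, 2, 3, 1]
Σy = 8, Σy² = 36, M = 10
μ = 8/10 = 4/5,  σ² = 36/10 − (4/5)² = 74/25
Independent increments: Var[S_17] = 17·σ² = 17·(74/25) = 1258/25

1258/25


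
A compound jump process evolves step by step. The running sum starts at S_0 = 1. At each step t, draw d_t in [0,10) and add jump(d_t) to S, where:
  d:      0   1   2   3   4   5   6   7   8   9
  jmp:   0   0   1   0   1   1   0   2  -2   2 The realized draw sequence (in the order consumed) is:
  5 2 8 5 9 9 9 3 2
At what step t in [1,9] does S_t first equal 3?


t=0: S=1, d=5, jump=1, S_1=2
t=1: S=2, d=2, jump=1, S_2=3
t=2: S=3, d=8, jump=-2, S_3=1
t=3: S=1, d=5, jump=1, S_4=2
t=4: S=2, d=9, jump=2, S_5=4
t=5: S=4, d=9, jump=2, S_6=6
t=6: S=6, d=9, jump=2, S_7=8
t=7: S=8, d=3, jump=0, S_8=8
t=8: S=8, d=2, jump=1, S_9=9

2


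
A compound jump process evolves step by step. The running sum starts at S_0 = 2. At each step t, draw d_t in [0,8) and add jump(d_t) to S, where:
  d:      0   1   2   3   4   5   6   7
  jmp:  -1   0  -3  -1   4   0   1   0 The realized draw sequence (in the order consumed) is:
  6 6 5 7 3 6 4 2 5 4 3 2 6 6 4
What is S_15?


t=0: S=2, d=6, jump=1, S_1=3
t=1: S=3, d=6, jump=1, S_2=4
t=2: S=4, d=5, jump=0, S_3=4
t=3: S=4, d=7, jump=0, S_4=4
t=4: S=4, d=3, jump=-1, S_5=3
t=5: S=3, d=6, jump=1, S_6=4
t=6: S=4, d=4, jump=4, S_7=8
t=7: S=8, d=2, jump=-3, S_8=5
t=8: S=5, d=5, jump=0, S_9=5
t=9: S=5, d=4, jump=4, S_10=9
t=10: S=9, d=3, jump=-1, S_11=8
t=11: S=8, d=2, jump=-3, S_12=5
t=12: S=5, d=6, jump=1, S_13=6
t=13: S=6, d=6, jump=1, S_14=7
t=14: S=7, d=4, jump=4, S_15=11

11


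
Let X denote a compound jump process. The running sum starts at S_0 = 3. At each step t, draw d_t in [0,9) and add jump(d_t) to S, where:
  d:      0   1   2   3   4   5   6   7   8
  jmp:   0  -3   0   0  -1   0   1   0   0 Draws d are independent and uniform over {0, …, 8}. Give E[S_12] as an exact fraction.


Outcome values over d=0..8: [0, -3, 0, 0, -1, 0, 1, 0, 0]
Σy = -3, Σy² = 11, M = 9
μ = -3/9 = -1/3,  σ² = 11/9 − (-1/3)² = 10/9
E[S_12] = 3 + 12·(-1/3) = -1

-1


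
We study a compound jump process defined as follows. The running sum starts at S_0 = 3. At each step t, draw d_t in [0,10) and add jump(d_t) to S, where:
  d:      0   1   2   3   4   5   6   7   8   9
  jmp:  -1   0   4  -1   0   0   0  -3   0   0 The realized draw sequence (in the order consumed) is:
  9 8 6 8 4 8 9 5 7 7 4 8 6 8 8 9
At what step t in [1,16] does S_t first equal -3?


t=0: S=3, d=9, jump=0, S_1=3
t=1: S=3, d=8, jump=0, S_2=3
t=2: S=3, d=6, jump=0, S_3=3
t=3: S=3, d=8, jump=0, S_4=3
t=4: S=3, d=4, jump=0, S_5=3
t=5: S=3, d=8, jump=0, S_6=3
t=6: S=3, d=9, jump=0, S_7=3
t=7: S=3, d=5, jump=0, S_8=3
t=8: S=3, d=7, jump=-3, S_9=0
t=9: S=0, d=7, jump=-3, S_10=-3
t=10: S=-3, d=4, jump=0, S_11=-3
t=11: S=-3, d=8, jump=0, S_12=-3
t=12: S=-3, d=6, jump=0, S_13=-3
t=13: S=-3, d=8, jump=0, S_14=-3
t=14: S=-3, d=8, jump=0, S_15=-3
t=15: S=-3, d=9, jump=0, S_16=-3

10


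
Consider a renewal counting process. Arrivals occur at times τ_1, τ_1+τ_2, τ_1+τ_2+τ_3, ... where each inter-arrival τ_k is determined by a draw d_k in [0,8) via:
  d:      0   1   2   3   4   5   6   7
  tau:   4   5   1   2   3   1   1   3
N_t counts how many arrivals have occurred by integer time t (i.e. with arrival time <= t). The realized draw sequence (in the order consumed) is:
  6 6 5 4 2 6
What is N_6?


4

draw d_1=6: τ_1=1, arrival time A_1=1
draw d_2=6: τ_2=1, arrival time A_2=2
draw d_3=5: τ_3=1, arrival time A_3=3
draw d_4=4: τ_4=3, arrival time A_4=6
draw d_5=2: τ_5=1, arrival time A_5=7
draw d_6=6: τ_6=1, arrival time A_6=8
N_t over t=0..6: 0:0 1:1 2:2 3:3 4:3 5:3 6:4


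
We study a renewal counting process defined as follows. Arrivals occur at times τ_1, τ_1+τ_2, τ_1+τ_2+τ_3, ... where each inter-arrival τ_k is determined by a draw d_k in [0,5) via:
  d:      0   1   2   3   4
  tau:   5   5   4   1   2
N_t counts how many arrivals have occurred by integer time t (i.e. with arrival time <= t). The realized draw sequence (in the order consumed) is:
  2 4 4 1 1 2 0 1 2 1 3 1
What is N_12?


3

draw d_1=2: τ_1=4, arrival time A_1=4
draw d_2=4: τ_2=2, arrival time A_2=6
draw d_3=4: τ_3=2, arrival time A_3=8
draw d_4=1: τ_4=5, arrival time A_4=13
draw d_5=1: τ_5=5, arrival time A_5=18
draw d_6=2: τ_6=4, arrival time A_6=22
draw d_7=0: τ_7=5, arrival time A_7=27
draw d_8=1: τ_8=5, arrival time A_8=32
draw d_9=2: τ_9=4, arrival time A_9=36
draw d_10=1: τ_10=5, arrival time A_10=41
draw d_11=3: τ_11=1, arrival time A_11=42
draw d_12=1: τ_12=5, arrival time A_12=47
N_t over t=0..12: 0:0 1:0 2:0 3:0 4:1 5:1 6:2 7:2 8:3 9:3 10:3 11:3 12:3


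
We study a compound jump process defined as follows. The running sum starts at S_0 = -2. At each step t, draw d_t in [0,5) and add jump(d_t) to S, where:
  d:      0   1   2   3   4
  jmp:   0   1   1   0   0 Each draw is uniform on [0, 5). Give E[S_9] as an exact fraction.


8/5

Outcome values over d=0..4: [0, 1, 1, 0, 0]
Σy = 2, Σy² = 2, M = 5
μ = 2/5 = 2/5,  σ² = 2/5 − (2/5)² = 6/25
E[S_9] = -2 + 9·(2/5) = 8/5


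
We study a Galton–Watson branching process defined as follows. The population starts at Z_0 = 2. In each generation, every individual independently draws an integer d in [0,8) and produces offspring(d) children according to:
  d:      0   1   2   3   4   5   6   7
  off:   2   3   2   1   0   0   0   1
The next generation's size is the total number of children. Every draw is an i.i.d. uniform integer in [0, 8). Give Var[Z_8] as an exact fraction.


Outcome values over d=0..7: [2, 3, 2, 1, 0, 0, 0, 1]
Σy = 9, Σy² = 19, M = 8
μ = 9/8 = 9/8,  σ² = 19/8 − (9/8)² = 71/64
V_0 = 0, E_0 = 2
V_1 = 71/64·E_0 + (9/8)²·V_0 = 71/32;  E_1 = 9/4
V_2 = 71/64·E_1 + (9/8)²·V_1 = 10863/2048;  E_2 = 81/32
V_3 = 71/64·E_2 + (9/8)²·V_2 = 1247967/131072;  E_3 = 729/256
V_4 = 71/64·E_3 + (9/8)²·V_3 = 127585935/8388608;  E_4 = 6561/2048
V_5 = 71/64·E_4 + (9/8)²·V_4 = 12242504511/536870912;  E_5 = 59049/16384
V_6 = 71/64·E_5 + (9/8)²·V_5 = 1129022017263/34359738368;  E_6 = 531441/131072
V_7 = 71/64·E_6 + (9/8)²·V_6 = 101342082333087/2199023255552;  E_7 = 4782969/1048576
V_8 = 71/64·E_7 + (9/8)²·V_7 = 8920882192284495/140737488355328;  E_8 = 43046721/8388608

8920882192284495/140737488355328


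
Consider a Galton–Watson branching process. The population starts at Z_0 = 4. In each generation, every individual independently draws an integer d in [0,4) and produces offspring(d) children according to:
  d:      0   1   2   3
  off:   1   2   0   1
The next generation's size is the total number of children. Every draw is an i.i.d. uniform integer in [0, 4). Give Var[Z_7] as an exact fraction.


14

Outcome values over d=0..3: [1, 2, 0, 1]
Σy = 4, Σy² = 6, M = 4
μ = 4/4 = 1,  σ² = 6/4 − (1)² = 1/2
V_0 = 0, E_0 = 4
V_1 = 1/2·E_0 + (1)²·V_0 = 2;  E_1 = 4
V_2 = 1/2·E_1 + (1)²·V_1 = 4;  E_2 = 4
V_3 = 1/2·E_2 + (1)²·V_2 = 6;  E_3 = 4
V_4 = 1/2·E_3 + (1)²·V_3 = 8;  E_4 = 4
V_5 = 1/2·E_4 + (1)²·V_4 = 10;  E_5 = 4
V_6 = 1/2·E_5 + (1)²·V_5 = 12;  E_6 = 4
V_7 = 1/2·E_6 + (1)²·V_6 = 14;  E_7 = 4


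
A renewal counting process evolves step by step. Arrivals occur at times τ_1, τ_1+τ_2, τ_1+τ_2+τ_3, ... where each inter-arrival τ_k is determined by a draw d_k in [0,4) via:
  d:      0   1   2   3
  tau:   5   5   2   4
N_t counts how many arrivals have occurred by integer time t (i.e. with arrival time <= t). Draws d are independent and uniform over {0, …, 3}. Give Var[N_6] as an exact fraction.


791/4096

Inter-arrival values over d=0..3: [5, 5, 2, 4]
Each d has probability 1/4, so the pmf of τ is: f(2) = 1/4, f(4) = 1/4, f(5) = 1/2
Let p_n(j) = P(N_n = j), with p_0 = [1]. Condition on τ_1: p_n(0) = P(τ > n), and for j >= 1, p_n(j) = Σ_{k<=n} f(k)·p_{n−k}(j−1)
p_1 = [1]  (j = 0)
p_2 = [3/4, 1/4]  (j = 0..1)
p_3 = [3/4, 1/4]  (j = 0..1)
p_4 = [1/2, 7/16, 1/16]  (j = 0..2)
p_5 = [0, 15/16, 1/16]  (j = 0..2)
p_6 = [0, 13/16, 11/64, 1/64]  (j = 0..3)
E[N_6] = Σ j·p_6(j) = 77/64;  E[N_6²] = Σ j²·p_6(j) = 105/64
Var[N_6] = 105/64 − (77/64)² = 791/4096


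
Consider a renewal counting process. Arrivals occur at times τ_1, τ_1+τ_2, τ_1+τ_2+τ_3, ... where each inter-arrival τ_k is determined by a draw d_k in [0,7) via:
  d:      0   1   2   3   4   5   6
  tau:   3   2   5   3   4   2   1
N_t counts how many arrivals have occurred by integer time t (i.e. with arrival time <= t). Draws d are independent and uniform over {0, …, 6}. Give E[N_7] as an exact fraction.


Inter-arrival values over d=0..6: [3, 2, 5, 3, 4, 2, 1]
Each d has probability 1/7, so the pmf of τ is: f(1) = 1/7, f(2) = 2/7, f(3) = 2/7, f(4) = 1/7, f(5) = 1/7
Renewal equation for m(n) = E[N_n]: condition on τ_1 = k (if k <= n, one arrival plus a fresh copy on the remaining n−k steps): m(n) = F(n) + Σ_{k<=n} f(k)·m(n−k), where F(n) = P(τ <= n) and m(0) = 0
m(1) = F(1) = 1/7
m(2) = F(2) + f(1)·m(1) = 3/7 + 1/7·1/7 = 22/49
m(3) = F(3) + f(1)·m(2) + f(2)·m(1) = 5/7 + 1/7·22/49 + 2/7·1/7 = 281/343
m(4) = F(4) + f(1)·m(3) + f(2)·m(2) + f(3)·m(1) = 6/7 + 1/7·281/343 + 2/7·22/49 + 2/7·1/7 = 2745/2401
m(5) = F(5) + f(1)·m(4) + f(2)·m(3) + f(3)·m(2) + f(4)·m(1) = 1 + 1/7·2745/2401 + 2/7·281/343 + 2/7·22/49 + 1/7·1/7 = 25985/16807
m(6) = F(6) + f(1)·m(5) + f(2)·m(4) + f(3)·m(3) + f(4)·m(2) + f(5)·m(1) = 1 + 1/7·25985/16807 + 2/7·2745/2401 + 2/7·281/343 + 1/7·22/49 + 1/7·1/7 = 219549/117649
m(7) = F(7) + f(1)·m(6) + f(2)·m(5) + f(3)·m(4) + f(4)·m(3) + f(5)·m(2) = 1 + 1/7·219549/117649 + 2/7·25985/16807 + 2/7·2745/2401 + 1/7·281/343 + 1/7·22/49 = 1825097/823543
E[N_7] = m(7) = 1825097/823543

1825097/823543


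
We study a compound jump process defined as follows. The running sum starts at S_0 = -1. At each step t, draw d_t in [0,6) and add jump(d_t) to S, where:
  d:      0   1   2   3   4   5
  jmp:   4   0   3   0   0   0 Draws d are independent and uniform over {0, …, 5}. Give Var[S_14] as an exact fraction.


707/18

Outcome values over d=0..5: [4, 0, 3, 0, 0, 0]
Σy = 7, Σy² = 25, M = 6
μ = 7/6 = 7/6,  σ² = 25/6 − (7/6)² = 101/36
Independent increments: Var[S_14] = 14·σ² = 14·(101/36) = 707/18


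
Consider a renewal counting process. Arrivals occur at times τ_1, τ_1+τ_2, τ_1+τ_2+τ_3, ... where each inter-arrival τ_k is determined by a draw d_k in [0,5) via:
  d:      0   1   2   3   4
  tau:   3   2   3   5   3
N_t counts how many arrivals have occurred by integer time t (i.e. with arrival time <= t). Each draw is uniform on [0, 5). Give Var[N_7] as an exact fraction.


Inter-arrival values over d=0..4: [3, 2, 3, 5, 3]
Each d has probability 1/5, so the pmf of τ is: f(2) = 1/5, f(3) = 3/5, f(5) = 1/5
Let p_n(j) = P(N_n = j), with p_0 = [1]. Condition on τ_1: p_n(0) = P(τ > n), and for j >= 1, p_n(j) = Σ_{k<=n} f(k)·p_{n−k}(j−1)
p_1 = [1]  (j = 0)
p_2 = [4/5, 1/5]  (j = 0..1)
p_3 = [1/5, 4/5]  (j = 0..1)
p_4 = [1/5, 19/25, 1/25]  (j = 0..2)
p_5 = [0, 18/25, 7/25]  (j = 0..2)
p_6 = [0, 9/25, 79/125, 1/125]  (j = 0..3)
p_7 = [0, 7/25, 16/25, 2/25]  (j = 0..3)
E[N_7] = Σ j·p_7(j) = 9/5;  E[N_7²] = Σ j²·p_7(j) = 89/25
Var[N_7] = 89/25 − (9/5)² = 8/25

8/25


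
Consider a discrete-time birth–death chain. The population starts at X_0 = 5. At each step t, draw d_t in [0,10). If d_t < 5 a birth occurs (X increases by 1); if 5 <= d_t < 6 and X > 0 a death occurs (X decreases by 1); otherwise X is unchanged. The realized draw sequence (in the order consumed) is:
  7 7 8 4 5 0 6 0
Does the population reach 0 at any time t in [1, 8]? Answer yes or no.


no

t=0: X=5, d=7 → hold, X_1=5
t=1: X=5, d=7 → hold, X_2=5
t=2: X=5, d=8 → hold, X_3=5
t=3: X=5, d=4 → birth, X_4=6
t=4: X=6, d=5 → death, X_5=5
t=5: X=5, d=0 → birth, X_6=6
t=6: X=6, d=6 → hold, X_7=6
t=7: X=6, d=0 → birth, X_8=7


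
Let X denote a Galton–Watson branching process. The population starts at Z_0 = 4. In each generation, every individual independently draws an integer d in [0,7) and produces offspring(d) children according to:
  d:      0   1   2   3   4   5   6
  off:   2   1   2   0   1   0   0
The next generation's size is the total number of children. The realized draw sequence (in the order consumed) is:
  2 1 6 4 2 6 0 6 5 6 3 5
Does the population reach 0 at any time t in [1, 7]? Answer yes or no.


gen 0: Z_0=4, draws=[2, 1, 6, 4], offspring=[2, 1, 0, 1], Z_1=4
gen 1: Z_1=4, draws=[2, 6, 0, 6], offspring=[2, 0, 2, 0], Z_2=4
gen 2: Z_2=4, draws=[5, 6, 3, 5], offspring=[0, 0, 0, 0], Z_3=0
gen 3: Z_3=0, draws=[], offspring=[], Z_4=0
gen 4: Z_4=0, draws=[], offspring=[], Z_5=0
gen 5: Z_5=0, draws=[], offspring=[], Z_6=0
gen 6: Z_6=0, draws=[], offspring=[], Z_7=0

yes


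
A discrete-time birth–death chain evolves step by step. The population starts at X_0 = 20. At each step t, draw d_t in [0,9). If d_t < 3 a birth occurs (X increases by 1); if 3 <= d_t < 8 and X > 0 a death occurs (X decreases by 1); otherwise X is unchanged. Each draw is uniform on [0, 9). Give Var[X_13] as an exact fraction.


884/81

X can drop by at most 1 per step and X_0 = 20 > T = 13, so X_t >= 20 − t >= 7 > 0 for every t <= 13: the floor at 0 (the 'and X > 0' condition) never binds. Hence X_13 = X_0 + Σ_{t<13} Y_t with i.i.d. increments Y_t = y(d_t) ∈ {+1, −1, 0}.
Outcome values over d=0..8: [1, 1, 1, -1, -1, -1, -1, -1, 0]
Σy = -2, Σy² = 8, M = 9
μ = -2/9 = -2/9,  σ² = 8/9 − (-2/9)² = 68/81
Independent increments: Var[X_13] = 13·σ² = 13·(68/81) = 884/81


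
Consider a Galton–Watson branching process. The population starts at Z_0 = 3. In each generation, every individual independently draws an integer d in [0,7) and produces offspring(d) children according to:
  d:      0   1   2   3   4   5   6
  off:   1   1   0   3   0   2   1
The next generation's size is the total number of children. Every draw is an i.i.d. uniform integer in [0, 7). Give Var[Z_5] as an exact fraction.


Outcome values over d=0..6: [1, 1, 0, 3, 0, 2, 1]
Σy = 8, Σy² = 16, M = 7
μ = 8/7 = 8/7,  σ² = 16/7 − (8/7)² = 48/49
V_0 = 0, E_0 = 3
V_1 = 48/49·E_0 + (8/7)²·V_0 = 144/49;  E_1 = 24/7
V_2 = 48/49·E_1 + (8/7)²·V_1 = 17280/2401;  E_2 = 192/49
V_3 = 48/49·E_2 + (8/7)²·V_2 = 1557504/117649;  E_3 = 1536/343
V_4 = 48/49·E_3 + (8/7)²·V_3 = 124968960/5764801;  E_4 = 12288/2401
V_5 = 48/49·E_4 + (8/7)²·V_4 = 9414180864/282475249;  E_5 = 98304/16807

9414180864/282475249


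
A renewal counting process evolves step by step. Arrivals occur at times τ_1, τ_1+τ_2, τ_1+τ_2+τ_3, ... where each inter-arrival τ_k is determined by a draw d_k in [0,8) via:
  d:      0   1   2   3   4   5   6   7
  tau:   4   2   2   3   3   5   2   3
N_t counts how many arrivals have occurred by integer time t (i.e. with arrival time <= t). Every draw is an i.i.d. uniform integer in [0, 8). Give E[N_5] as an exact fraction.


91/64

Inter-arrival values over d=0..7: [4, 2, 2, 3, 3, 5, 2, 3]
Each d has probability 1/8, so the pmf of τ is: f(2) = 3/8, f(3) = 3/8, f(4) = 1/8, f(5) = 1/8
Renewal equation for m(n) = E[N_n]: condition on τ_1 = k (if k <= n, one arrival plus a fresh copy on the remaining n−k steps): m(n) = F(n) + Σ_{k<=n} f(k)·m(n−k), where F(n) = P(τ <= n) and m(0) = 0
m(1) = F(1) = 0
m(2) = F(2) = 3/8
m(3) = F(3) = 3/4
m(4) = F(4) + f(2)·m(2) = 7/8 + 3/8·3/8 = 65/64
m(5) = F(5) + f(2)·m(3) + f(3)·m(2) = 1 + 3/8·3/4 + 3/8·3/8 = 91/64
E[N_5] = m(5) = 91/64


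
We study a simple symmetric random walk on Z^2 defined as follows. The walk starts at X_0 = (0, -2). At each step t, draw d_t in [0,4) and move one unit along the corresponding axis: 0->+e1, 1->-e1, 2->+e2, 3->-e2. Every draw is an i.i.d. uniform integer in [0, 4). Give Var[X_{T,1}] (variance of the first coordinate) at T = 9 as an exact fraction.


9/2

Outcome values over d=0..3: [1, -1, 0, 0]
Σy = 0, Σy² = 2, M = 4
μ = 0/4 = 0,  σ² = 2/4 − (0)² = 1/2
Independent increments: Var[X_9] = 9·σ² = 9·(1/2) = 9/2


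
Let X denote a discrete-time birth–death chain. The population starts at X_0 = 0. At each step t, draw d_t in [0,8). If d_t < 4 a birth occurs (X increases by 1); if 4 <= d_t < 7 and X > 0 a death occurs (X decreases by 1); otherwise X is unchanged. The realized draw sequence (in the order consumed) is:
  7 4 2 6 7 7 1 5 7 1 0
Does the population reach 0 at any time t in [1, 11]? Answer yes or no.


t=0: X=0, d=7 → hold, X_1=0
t=1: X=0, d=4 → hold, X_2=0
t=2: X=0, d=2 → birth, X_3=1
t=3: X=1, d=6 → death, X_4=0
t=4: X=0, d=7 → hold, X_5=0
t=5: X=0, d=7 → hold, X_6=0
t=6: X=0, d=1 → birth, X_7=1
t=7: X=1, d=5 → death, X_8=0
t=8: X=0, d=7 → hold, X_9=0
t=9: X=0, d=1 → birth, X_10=1
t=10: X=1, d=0 → birth, X_11=2

yes


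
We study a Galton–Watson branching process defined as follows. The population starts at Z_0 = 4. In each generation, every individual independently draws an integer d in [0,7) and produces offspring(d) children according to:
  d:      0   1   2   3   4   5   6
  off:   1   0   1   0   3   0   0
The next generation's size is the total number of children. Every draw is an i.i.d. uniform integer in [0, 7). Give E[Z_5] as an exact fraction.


Outcome values over d=0..6: [1, 0, 1, 0, 3, 0, 0]
Σy = 5, Σy² = 11, M = 7
μ = 5/7 = 5/7,  σ² = 11/7 − (5/7)² = 52/49
E[Z_0] = 4
E[Z_1] = 5/7·E[Z_0] = 20/7
E[Z_2] = 5/7·E[Z_1] = 100/49
E[Z_3] = 5/7·E[Z_2] = 500/343
E[Z_4] = 5/7·E[Z_3] = 2500/2401
E[Z_5] = 5/7·E[Z_4] = 12500/16807

12500/16807


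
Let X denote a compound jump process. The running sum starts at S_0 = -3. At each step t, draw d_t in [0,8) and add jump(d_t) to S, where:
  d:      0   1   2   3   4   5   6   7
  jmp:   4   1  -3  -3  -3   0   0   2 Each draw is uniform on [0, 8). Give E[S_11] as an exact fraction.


Outcome values over d=0..7: [4, 1, -3, -3, -3, 0, 0, 2]
Σy = -2, Σy² = 48, M = 8
μ = -2/8 = -1/4,  σ² = 48/8 − (-1/4)² = 95/16
E[S_11] = -3 + 11·(-1/4) = -23/4

-23/4


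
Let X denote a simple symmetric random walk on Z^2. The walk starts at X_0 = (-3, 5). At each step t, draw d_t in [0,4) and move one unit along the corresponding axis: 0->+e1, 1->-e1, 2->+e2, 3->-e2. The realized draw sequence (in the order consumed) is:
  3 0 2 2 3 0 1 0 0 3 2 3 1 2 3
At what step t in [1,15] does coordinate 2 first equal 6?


t=0: X=(-3, 5), d=3 → -e2, X_1=(-3, 4)
t=1: X=(-3, 4), d=0 → +e1, X_2=(-2, 4)
t=2: X=(-2, 4), d=2 → +e2, X_3=(-2, 5)
t=3: X=(-2, 5), d=2 → +e2, X_4=(-2, 6)
t=4: X=(-2, 6), d=3 → -e2, X_5=(-2, 5)
t=5: X=(-2, 5), d=0 → +e1, X_6=(-1, 5)
t=6: X=(-1, 5), d=1 → -e1, X_7=(-2, 5)
t=7: X=(-2, 5), d=0 → +e1, X_8=(-1, 5)
t=8: X=(-1, 5), d=0 → +e1, X_9=(0, 5)
t=9: X=(0, 5), d=3 → -e2, X_10=(0, 4)
t=10: X=(0, 4), d=2 → +e2, X_11=(0, 5)
t=11: X=(0, 5), d=3 → -e2, X_12=(0, 4)
t=12: X=(0, 4), d=1 → -e1, X_13=(-1, 4)
t=13: X=(-1, 4), d=2 → +e2, X_14=(-1, 5)
t=14: X=(-1, 5), d=3 → -e2, X_15=(-1, 4)

4


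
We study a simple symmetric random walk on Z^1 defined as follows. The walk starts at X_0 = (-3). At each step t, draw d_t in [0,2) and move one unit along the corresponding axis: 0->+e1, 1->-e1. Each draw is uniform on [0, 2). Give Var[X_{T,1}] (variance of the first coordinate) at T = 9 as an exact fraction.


Outcome values over d=0..1: [1, -1]
Σy = 0, Σy² = 2, M = 2
μ = 0/2 = 0,  σ² = 2/2 − (0)² = 1
Independent increments: Var[X_9] = 9·σ² = 9·(1) = 9

9


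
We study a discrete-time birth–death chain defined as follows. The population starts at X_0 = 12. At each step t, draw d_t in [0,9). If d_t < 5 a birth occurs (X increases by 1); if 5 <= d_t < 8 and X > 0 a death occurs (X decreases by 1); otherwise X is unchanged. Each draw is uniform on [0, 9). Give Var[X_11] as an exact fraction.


748/81

X can drop by at most 1 per step and X_0 = 12 > T = 11, so X_t >= 12 − t >= 1 > 0 for every t <= 11: the floor at 0 (the 'and X > 0' condition) never binds. Hence X_11 = X_0 + Σ_{t<11} Y_t with i.i.d. increments Y_t = y(d_t) ∈ {+1, −1, 0}.
Outcome values over d=0..8: [1, 1, 1, 1, 1, -1, -1, -1, 0]
Σy = 2, Σy² = 8, M = 9
μ = 2/9 = 2/9,  σ² = 8/9 − (2/9)² = 68/81
Independent increments: Var[X_11] = 11·σ² = 11·(68/81) = 748/81


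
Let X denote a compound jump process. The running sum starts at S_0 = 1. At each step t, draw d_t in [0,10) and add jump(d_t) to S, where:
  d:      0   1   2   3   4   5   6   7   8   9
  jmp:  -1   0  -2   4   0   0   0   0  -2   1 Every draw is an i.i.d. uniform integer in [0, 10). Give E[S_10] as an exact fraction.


Outcome values over d=0..9: [-1, 0, -2, 4, 0, 0, 0, 0, -2, 1]
Σy = 0, Σy² = 26, M = 10
μ = 0/10 = 0,  σ² = 26/10 − (0)² = 13/5
E[S_10] = 1 + 10·(0) = 1

1


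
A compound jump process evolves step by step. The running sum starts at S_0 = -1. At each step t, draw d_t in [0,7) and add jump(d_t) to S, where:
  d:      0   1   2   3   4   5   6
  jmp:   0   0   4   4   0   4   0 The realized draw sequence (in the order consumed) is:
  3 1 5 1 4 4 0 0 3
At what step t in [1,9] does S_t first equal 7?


t=0: S=-1, d=3, jump=4, S_1=3
t=1: S=3, d=1, jump=0, S_2=3
t=2: S=3, d=5, jump=4, S_3=7
t=3: S=7, d=1, jump=0, S_4=7
t=4: S=7, d=4, jump=0, S_5=7
t=5: S=7, d=4, jump=0, S_6=7
t=6: S=7, d=0, jump=0, S_7=7
t=7: S=7, d=0, jump=0, S_8=7
t=8: S=7, d=3, jump=4, S_9=11

3


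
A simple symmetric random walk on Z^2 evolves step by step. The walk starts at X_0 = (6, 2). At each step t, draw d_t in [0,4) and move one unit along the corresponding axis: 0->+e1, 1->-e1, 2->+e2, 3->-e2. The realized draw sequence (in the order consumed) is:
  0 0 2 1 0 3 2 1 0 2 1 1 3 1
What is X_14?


(5, 3)

t=0: X=(6, 2), d=0 → +e1, X_1=(7, 2)
t=1: X=(7, 2), d=0 → +e1, X_2=(8, 2)
t=2: X=(8, 2), d=2 → +e2, X_3=(8, 3)
t=3: X=(8, 3), d=1 → -e1, X_4=(7, 3)
t=4: X=(7, 3), d=0 → +e1, X_5=(8, 3)
t=5: X=(8, 3), d=3 → -e2, X_6=(8, 2)
t=6: X=(8, 2), d=2 → +e2, X_7=(8, 3)
t=7: X=(8, 3), d=1 → -e1, X_8=(7, 3)
t=8: X=(7, 3), d=0 → +e1, X_9=(8, 3)
t=9: X=(8, 3), d=2 → +e2, X_10=(8, 4)
t=10: X=(8, 4), d=1 → -e1, X_11=(7, 4)
t=11: X=(7, 4), d=1 → -e1, X_12=(6, 4)
t=12: X=(6, 4), d=3 → -e2, X_13=(6, 3)
t=13: X=(6, 3), d=1 → -e1, X_14=(5, 3)


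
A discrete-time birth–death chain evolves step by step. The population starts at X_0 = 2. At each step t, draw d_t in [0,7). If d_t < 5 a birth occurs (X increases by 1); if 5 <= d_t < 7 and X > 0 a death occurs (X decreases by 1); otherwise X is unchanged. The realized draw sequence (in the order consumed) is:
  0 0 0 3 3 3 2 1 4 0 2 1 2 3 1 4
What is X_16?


18

t=0: X=2, d=0 → birth, X_1=3
t=1: X=3, d=0 → birth, X_2=4
t=2: X=4, d=0 → birth, X_3=5
t=3: X=5, d=3 → birth, X_4=6
t=4: X=6, d=3 → birth, X_5=7
t=5: X=7, d=3 → birth, X_6=8
t=6: X=8, d=2 → birth, X_7=9
t=7: X=9, d=1 → birth, X_8=10
t=8: X=10, d=4 → birth, X_9=11
t=9: X=11, d=0 → birth, X_10=12
t=10: X=12, d=2 → birth, X_11=13
t=11: X=13, d=1 → birth, X_12=14
t=12: X=14, d=2 → birth, X_13=15
t=13: X=15, d=3 → birth, X_14=16
t=14: X=16, d=1 → birth, X_15=17
t=15: X=17, d=4 → birth, X_16=18


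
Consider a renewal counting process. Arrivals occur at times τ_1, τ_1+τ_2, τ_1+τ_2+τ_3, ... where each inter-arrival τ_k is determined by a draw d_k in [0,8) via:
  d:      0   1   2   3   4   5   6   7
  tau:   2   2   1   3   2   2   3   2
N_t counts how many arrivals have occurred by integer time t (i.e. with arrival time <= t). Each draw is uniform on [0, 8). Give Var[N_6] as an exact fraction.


Inter-arrival values over d=0..7: [2, 2, 1, 3, 2, 2, 3, 2]
Each d has probability 1/8, so the pmf of τ is: f(1) = 1/8, f(2) = 5/8, f(3) = 1/4
Let p_n(j) = P(N_n = j), with p_0 = [1]. Condition on τ_1: p_n(0) = P(τ > n), and for j >= 1, p_n(j) = Σ_{k<=n} f(k)·p_{n−k}(j−1)
p_1 = [7/8, 1/8]  (j = 0..1)
p_2 = [1/4, 47/64, 1/64]  (j = 0..2)
p_3 = [0, 53/64, 87/512, 1/512]  (j = 0..3)
p_4 = [0, 3/8, 19/32, 127/4096, 1/4096]  (j = 0..4)
p_5 = [0, 1/16, 383/512, 755/4096, 167/32768, 1/32768]  (j = 0..5)
p_6 = [0, 0, 115/256, 2077/4096, 703/16384, 207/262144, 1/262144]  (j = 0..6)
E[N_6] = Σ j·p_6(j) = 680337/262144;  E[N_6²] = Σ j²·p_6(j) = 1852571/262144
Var[N_6] = 1852571/262144 − (680337/262144)² = 22781938655/68719476736

22781938655/68719476736


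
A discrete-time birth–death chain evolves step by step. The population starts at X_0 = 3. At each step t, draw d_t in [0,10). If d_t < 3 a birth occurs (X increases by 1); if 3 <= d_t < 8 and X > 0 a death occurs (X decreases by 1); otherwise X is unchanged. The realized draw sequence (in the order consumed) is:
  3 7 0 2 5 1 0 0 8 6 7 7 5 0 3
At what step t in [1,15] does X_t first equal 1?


t=0: X=3, d=3 → death, X_1=2
t=1: X=2, d=7 → death, X_2=1
t=2: X=1, d=0 → birth, X_3=2
t=3: X=2, d=2 → birth, X_4=3
t=4: X=3, d=5 → death, X_5=2
t=5: X=2, d=1 → birth, X_6=3
t=6: X=3, d=0 → birth, X_7=4
t=7: X=4, d=0 → birth, X_8=5
t=8: X=5, d=8 → hold, X_9=5
t=9: X=5, d=6 → death, X_10=4
t=10: X=4, d=7 → death, X_11=3
t=11: X=3, d=7 → death, X_12=2
t=12: X=2, d=5 → death, X_13=1
t=13: X=1, d=0 → birth, X_14=2
t=14: X=2, d=3 → death, X_15=1

2
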